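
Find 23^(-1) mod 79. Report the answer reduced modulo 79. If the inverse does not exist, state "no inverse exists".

55

gcd(79, 23) by repeated division:
79 = 3*23 + 10
23 = 2*10 + 3
10 = 3*3 + 1
3 = 3*1 + 0
The gcd is 1. Working backward:
1 = 10 − 3·3
1 = −3·23 + 7·10
1 = 7·79 − 24·23
Thus 23·(-24) ≡ 1 (mod 79); reducing, -24 mod 79 = 55.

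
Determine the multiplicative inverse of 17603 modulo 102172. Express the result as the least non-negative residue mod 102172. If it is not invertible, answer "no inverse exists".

Run Euclid on (102172, 17603):
102172 = 5·17603 + 14157
17603 = 1·14157 + 3446
14157 = 4·3446 + 373
3446 = 9·373 + 89
373 = 4·89 + 17
89 = 5·17 + 4
17 = 4·4 + 1
4 = 4·1 + 0
The gcd is 1. Working backward:
1 = 17 − 4·4
1 = −4·89 + 21·17
1 = 21·373 − 88·89
1 = −88·3446 + 813·373
1 = 813·14157 − 3340·3446
1 = −3340·17603 + 4153·14157
1 = 4153·102172 − 24105·17603
Hence 17603⁻¹ ≡ -24105 ≡ 78067 (mod 102172).

78067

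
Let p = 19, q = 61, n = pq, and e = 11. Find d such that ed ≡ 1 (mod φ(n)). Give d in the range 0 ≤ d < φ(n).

φ(n) = (p−1)(q−1) = 18·60 = 1080.
Need d with 11·d ≡ 1 (mod 1080). Apply the extended Euclidean algorithm:
1080 = 98·11 + 2
11 = 5·2 + 1
2 = 2·1 + 0
Back-substitute:
1 = 11 − 5·2
1 = −5·1080 + 491·11
So 11·491 ≡ 1 (mod 1080), hence d = 491.

491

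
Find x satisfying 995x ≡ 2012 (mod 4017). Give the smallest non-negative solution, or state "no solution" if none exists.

First find gcd(995, 4017):
4017 = 4×995 + 37
995 = 26×37 + 33
37 = 1×33 + 4
33 = 8×4 + 1
4 = 4×1 + 0
gcd = 1, so a unique solution mod 4017 exists.
Back-substitute for the Bézout coefficients:
1 = 33 − 8·4
1 = −8·37 + 9·33
1 = 9·995 − 242·37
1 = −242·4017 + 977·995
So 995·(977) ≡ 1 (mod 4017), giving 995⁻¹ ≡ 977.
x ≡ 995⁻¹·2012 ≡ 977·2012 ≡ 1411 (mod 4017).

1411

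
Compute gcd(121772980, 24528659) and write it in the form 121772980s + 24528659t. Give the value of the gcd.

1

Euclidean algorithm:
121772980 = 4×24528659 + 23658344
24528659 = 1×23658344 + 870315
23658344 = 27×870315 + 159839
870315 = 5×159839 + 71120
159839 = 2×71120 + 17599
71120 = 4×17599 + 724
17599 = 24×724 + 223
724 = 3×223 + 55
223 = 4×55 + 3
55 = 18×3 + 1
3 = 3×1 + 0
gcd(121772980, 24528659) = 1.
Express as a combination:
1 = 55 − 18·3
1 = −18·223 + 73·55
1 = 73·724 − 237·223
1 = −237·17599 + 5761·724
1 = 5761·71120 − 23281·17599
1 = −23281·159839 + 52323·71120
1 = 52323·870315 − 284896·159839
1 = −284896·23658344 + 7744515·870315
1 = 7744515·24528659 − 8029411·23658344
1 = −8029411·121772980 + 39862159·24528659
So 1 = (-8029411)·121772980 + (39862159)·24528659.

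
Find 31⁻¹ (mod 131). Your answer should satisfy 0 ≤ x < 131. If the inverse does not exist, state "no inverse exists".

93

Extended Euclidean algorithm:
131 = 4×31 + 7
31 = 4×7 + 3
7 = 2×3 + 1
3 = 3×1 + 0
Since gcd(31, 131) = 1, back-substitute to write 1 as a combination:
1 = 7 − 2·3
1 = −2·31 + 9·7
1 = 9·131 − 38·31
Hence 31⁻¹ ≡ -38 ≡ 93 (mod 131).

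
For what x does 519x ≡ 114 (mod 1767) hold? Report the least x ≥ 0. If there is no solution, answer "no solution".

First find gcd(519, 1767):
1767 = 3·519 + 210
519 = 2·210 + 99
210 = 2·99 + 12
99 = 8·12 + 3
12 = 4·3 + 0
gcd = 3 and 3 | 114, so solutions exist. Divide through by 3: 173x ≡ 38 (mod 589).
Now find 173⁻¹ mod 589:
589 = 3*173 + 70
173 = 2*70 + 33
70 = 2*33 + 4
33 = 8*4 + 1
4 = 4*1 + 0
Back-substitute:
1 = 33 − 8·4
1 = −8·70 + 17·33
1 = 17·173 − 42·70
1 = −42·589 + 143·173
So 173⁻¹ ≡ 143 (mod 589).
Then x ≡ 143·38 ≡ 133 (mod 589); the smallest non-negative solution is x = 133.

133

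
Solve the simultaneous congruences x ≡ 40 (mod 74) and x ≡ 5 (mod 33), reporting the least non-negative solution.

632

Write x = 40 + 74·k. Then 74·k ≡ 5 − 40 ≡ 31 (mod 33).
Need 74⁻¹ mod 33. Extended Euclid on (33, 8):
33 = 4*8 + 1
8 = 8*1 + 0
Back-substitute:
1 = 33 − 4·8
74⁻¹ ≡ 29 (mod 33), so k ≡ 29·31 ≡ 8 (mod 33).
x = 40 + 74·8 = 632.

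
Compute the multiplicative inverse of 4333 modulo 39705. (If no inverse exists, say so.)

Run Euclid on (39705, 4333):
39705 = 9*4333 + 708
4333 = 6*708 + 85
708 = 8*85 + 28
85 = 3*28 + 1
28 = 28*1 + 0
gcd = 1, so the inverse exists. Back-substitute:
1 = 85 − 3·28
1 = −3·708 + 25·85
1 = 25·4333 − 153·708
1 = −153·39705 + 1402·4333
So 4333·1402 ≡ 1 (mod 39705).

1402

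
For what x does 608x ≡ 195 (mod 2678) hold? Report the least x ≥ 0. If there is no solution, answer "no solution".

no solution

gcd(608, 2678):
2678 = 4·608 + 246
608 = 2·246 + 116
246 = 2·116 + 14
116 = 8·14 + 4
14 = 3·4 + 2
4 = 2·2 + 0
gcd = 2, but 2 ∤ 195, so the congruence has no solution.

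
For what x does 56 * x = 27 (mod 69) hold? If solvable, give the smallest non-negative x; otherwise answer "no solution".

51

First find gcd(56, 69):
69 = 1×56 + 13
56 = 4×13 + 4
13 = 3×4 + 1
4 = 4×1 + 0
gcd = 1, so a unique solution mod 69 exists.
Back-substitute for the Bézout coefficients:
1 = 13 − 3·4
1 = −3·56 + 13·13
1 = 13·69 − 16·56
So 56·(-16) ≡ 1 (mod 69), giving 56⁻¹ ≡ 53.
x ≡ 56⁻¹·27 ≡ 53·27 ≡ 51 (mod 69).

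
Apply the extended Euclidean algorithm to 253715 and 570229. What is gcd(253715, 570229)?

11

Apply Euclid's algorithm to 570229 and 253715:
570229 = 2·253715 + 62799
253715 = 4·62799 + 2519
62799 = 24·2519 + 2343
2519 = 1·2343 + 176
2343 = 13·176 + 55
176 = 3·55 + 11
55 = 5·11 + 0
gcd(253715, 570229) = 11.
Working backward:
11 = 176 − 3·55
11 = −3·2343 + 40·176
11 = 40·2519 − 43·2343
11 = −43·62799 + 1072·2519
11 = 1072·253715 − 4331·62799
11 = −4331·570229 + 9734·253715
So 11 = (-4331)·570229 + (9734)·253715.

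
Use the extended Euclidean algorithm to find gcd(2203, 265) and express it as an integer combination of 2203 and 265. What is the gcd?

1

Apply Euclid's algorithm to 2203 and 265:
2203 = 8·265 + 83
265 = 3·83 + 16
83 = 5·16 + 3
16 = 5·3 + 1
3 = 3·1 + 0
gcd(2203, 265) = 1.
Express as a combination:
1 = 16 − 5·3
1 = −5·83 + 26·16
1 = 26·265 − 83·83
1 = −83·2203 + 690·265
So 1 = (-83)·2203 + (690)·265.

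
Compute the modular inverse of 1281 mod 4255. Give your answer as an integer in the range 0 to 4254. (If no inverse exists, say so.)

3026

gcd(4255, 1281) by repeated division:
4255 = 3·1281 + 412
1281 = 3·412 + 45
412 = 9·45 + 7
45 = 6·7 + 3
7 = 2·3 + 1
3 = 3·1 + 0
Since gcd(1281, 4255) = 1, back-substitute to write 1 as a combination:
1 = 7 − 2·3
1 = −2·45 + 13·7
1 = 13·412 − 119·45
1 = −119·1281 + 370·412
1 = 370·4255 − 1229·1281
So 1281·(-1229) ≡ 1 (mod 4255), and -1229 ≡ 3026 (mod 4255).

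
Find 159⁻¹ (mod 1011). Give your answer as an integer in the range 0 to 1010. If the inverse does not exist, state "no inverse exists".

no inverse exists

Euclidean algorithm on 1011, 159:
1011 = 6×159 + 57
159 = 2×57 + 45
57 = 1×45 + 12
45 = 3×12 + 9
12 = 1×9 + 3
9 = 3×3 + 0
The gcd is 3, not 1, hence no inverse exists.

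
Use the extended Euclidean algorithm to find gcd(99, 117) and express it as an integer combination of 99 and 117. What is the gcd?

9

Euclidean algorithm:
117 = 1×99 + 18
99 = 5×18 + 9
18 = 2×9 + 0
gcd(99, 117) = 9.
Working backward:
9 = 99 − 5·18
9 = −5·117 + 6·99
So 9 = (-5)·117 + (6)·99.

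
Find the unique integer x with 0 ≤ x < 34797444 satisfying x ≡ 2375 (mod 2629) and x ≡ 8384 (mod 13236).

9458888

Write x = 2375 + 2629·k. Then 2629·k ≡ 8384 − 2375 ≡ 6009 (mod 13236).
Need 2629⁻¹ mod 13236. Extended Euclid on (13236, 2629):
13236 = 5*2629 + 91
2629 = 28*91 + 81
91 = 1*81 + 10
81 = 8*10 + 1
10 = 10*1 + 0
Back-substitute:
1 = 81 − 8·10
1 = −8·91 + 9·81
1 = 9·2629 − 260·91
1 = −260·13236 + 1309·2629
2629⁻¹ ≡ 1309 (mod 13236), so k ≡ 1309·6009 ≡ 3597 (mod 13236).
x = 2375 + 2629·3597 = 9458888.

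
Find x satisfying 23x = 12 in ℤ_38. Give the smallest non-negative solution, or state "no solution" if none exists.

22

First find gcd(23, 38):
38 = 1*23 + 15
23 = 1*15 + 8
15 = 1*8 + 7
8 = 1*7 + 1
7 = 7*1 + 0
gcd = 1, so a unique solution mod 38 exists.
Back-substitute for the Bézout coefficients:
1 = 8 − 7
1 = −15 + 2·8
1 = 2·23 − 3·15
1 = −3·38 + 5·23
So 23·(5) ≡ 1 (mod 38), giving 23⁻¹ ≡ 5.
x ≡ 23⁻¹·12 ≡ 5·12 ≡ 22 (mod 38).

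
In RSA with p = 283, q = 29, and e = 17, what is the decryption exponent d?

φ(n) = (p−1)(q−1) = 282·28 = 7896.
Need d with 17·d ≡ 1 (mod 7896). Apply the extended Euclidean algorithm:
7896 = 464·17 + 8
17 = 2·8 + 1
8 = 8·1 + 0
Back-substitute:
1 = 17 − 2·8
1 = −2·7896 + 929·17
So 17·929 ≡ 1 (mod 7896), hence d = 929.

929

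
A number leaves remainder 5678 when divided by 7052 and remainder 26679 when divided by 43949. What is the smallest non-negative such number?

Write x = 5678 + 7052·k. Then 7052·k ≡ 26679 − 5678 ≡ 21001 (mod 43949).
Need 7052⁻¹ mod 43949. Extended Euclid on (43949, 7052):
43949 = 6*7052 + 1637
7052 = 4*1637 + 504
1637 = 3*504 + 125
504 = 4*125 + 4
125 = 31*4 + 1
4 = 4*1 + 0
Back-substitute:
1 = 125 − 31·4
1 = −31·504 + 125·125
1 = 125·1637 − 406·504
1 = −406·7052 + 1749·1637
1 = 1749·43949 − 10900·7052
7052⁻¹ ≡ 33049 (mod 43949), so k ≡ 33049·21001 ≡ 19441 (mod 43949).
x = 5678 + 7052·19441 = 137103610.

137103610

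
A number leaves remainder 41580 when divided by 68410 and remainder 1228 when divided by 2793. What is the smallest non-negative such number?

Write x = 41580 + 68410·k. Then 68410·k ≡ 1228 − 41580 ≡ 1543 (mod 2793).
Need 68410⁻¹ mod 2793. Extended Euclid on (2793, 1378):
2793 = 2*1378 + 37
1378 = 37*37 + 9
37 = 4*9 + 1
9 = 9*1 + 0
Back-substitute:
1 = 37 − 4·9
1 = −4·1378 + 149·37
1 = 149·2793 − 302·1378
68410⁻¹ ≡ 2491 (mod 2793), so k ≡ 2491·1543 ≡ 445 (mod 2793).
x = 41580 + 68410·445 = 30484030.

30484030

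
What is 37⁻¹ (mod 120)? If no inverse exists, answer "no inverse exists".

13

Run Euclid on (120, 37):
120 = 3×37 + 9
37 = 4×9 + 1
9 = 9×1 + 0
The gcd is 1. Working backward:
1 = 37 − 4·9
1 = −4·120 + 13·37
So 37·13 ≡ 1 (mod 120).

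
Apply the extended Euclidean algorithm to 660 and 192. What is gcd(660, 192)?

Euclidean algorithm:
660 = 3·192 + 84
192 = 2·84 + 24
84 = 3·24 + 12
24 = 2·12 + 0
gcd(660, 192) = 12.
Express as a combination:
12 = 84 − 3·24
12 = −3·192 + 7·84
12 = 7·660 − 24·192
So 12 = (7)·660 + (-24)·192.

12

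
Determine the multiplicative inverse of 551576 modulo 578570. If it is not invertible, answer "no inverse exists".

no inverse exists

Compute gcd(551576, 578570):
578570 = 1·551576 + 26994
551576 = 20·26994 + 11696
26994 = 2·11696 + 3602
11696 = 3·3602 + 890
3602 = 4·890 + 42
890 = 21·42 + 8
42 = 5·8 + 2
8 = 4·2 + 0
The gcd is 2, not 1, hence no inverse exists.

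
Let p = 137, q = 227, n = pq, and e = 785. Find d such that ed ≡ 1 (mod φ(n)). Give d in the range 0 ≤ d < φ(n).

20321

φ(n) = (p−1)(q−1) = 136·226 = 30736.
Need d with 785·d ≡ 1 (mod 30736). Apply the extended Euclidean algorithm:
30736 = 39*785 + 121
785 = 6*121 + 59
121 = 2*59 + 3
59 = 19*3 + 2
3 = 1*2 + 1
2 = 2*1 + 0
Back-substitute:
1 = 3 − 2
1 = −59 + 20·3
1 = 20·121 − 41·59
1 = −41·785 + 266·121
1 = 266·30736 − 10415·785
So 785·(-10415) ≡ 1 (mod 30736), hence d ≡ -10415 ≡ 20321 (mod 30736).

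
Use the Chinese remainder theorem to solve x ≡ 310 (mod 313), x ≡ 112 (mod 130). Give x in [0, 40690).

Write x = 310 + 313·k. Then 313·k ≡ 112 − 310 ≡ 62 (mod 130).
Need 313⁻¹ mod 130. Extended Euclid on (130, 53):
130 = 2×53 + 24
53 = 2×24 + 5
24 = 4×5 + 4
5 = 1×4 + 1
4 = 4×1 + 0
Back-substitute:
1 = 5 − 4
1 = −24 + 5·5
1 = 5·53 − 11·24
1 = −11·130 + 27·53
313⁻¹ ≡ 27 (mod 130), so k ≡ 27·62 ≡ 114 (mod 130).
x = 310 + 313·114 = 35992.

35992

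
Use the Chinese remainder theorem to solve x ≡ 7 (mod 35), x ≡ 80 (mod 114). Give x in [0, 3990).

2702

Write x = 7 + 35·k. Then 35·k ≡ 80 − 7 ≡ 73 (mod 114).
Need 35⁻¹ mod 114. Extended Euclid on (114, 35):
114 = 3·35 + 9
35 = 3·9 + 8
9 = 1·8 + 1
8 = 8·1 + 0
Back-substitute:
1 = 9 − 8
1 = −35 + 4·9
1 = 4·114 − 13·35
35⁻¹ ≡ 101 (mod 114), so k ≡ 101·73 ≡ 77 (mod 114).
x = 7 + 35·77 = 2702.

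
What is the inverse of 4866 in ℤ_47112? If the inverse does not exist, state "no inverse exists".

Euclidean algorithm on 47112, 4866:
47112 = 9·4866 + 3318
4866 = 1·3318 + 1548
3318 = 2·1548 + 222
1548 = 6·222 + 216
222 = 1·216 + 6
216 = 36·6 + 0
gcd(4866, 47112) = 6 ≠ 1, so 4866 has no multiplicative inverse modulo 47112.

no inverse exists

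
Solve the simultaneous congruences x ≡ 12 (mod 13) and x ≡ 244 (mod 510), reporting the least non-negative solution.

Write x = 12 + 13·k. Then 13·k ≡ 244 − 12 ≡ 232 (mod 510).
Need 13⁻¹ mod 510. Extended Euclid on (510, 13):
510 = 39×13 + 3
13 = 4×3 + 1
3 = 3×1 + 0
Back-substitute:
1 = 13 − 4·3
1 = −4·510 + 157·13
13⁻¹ ≡ 157 (mod 510), so k ≡ 157·232 ≡ 214 (mod 510).
x = 12 + 13·214 = 2794.

2794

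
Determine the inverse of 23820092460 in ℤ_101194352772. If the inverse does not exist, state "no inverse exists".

no inverse exists

Compute gcd(23820092460, 101194352772):
101194352772 = 4*23820092460 + 5913982932
23820092460 = 4*5913982932 + 164160732
5913982932 = 36*164160732 + 4196580
164160732 = 39*4196580 + 494112
4196580 = 8*494112 + 243684
494112 = 2*243684 + 6744
243684 = 36*6744 + 900
6744 = 7*900 + 444
900 = 2*444 + 12
444 = 37*12 + 0
gcd(23820092460, 101194352772) = 12 ≠ 1, so 23820092460 has no multiplicative inverse modulo 101194352772.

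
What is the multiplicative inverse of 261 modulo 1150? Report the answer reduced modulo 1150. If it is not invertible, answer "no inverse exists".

Extended Euclidean algorithm:
1150 = 4*261 + 106
261 = 2*106 + 49
106 = 2*49 + 8
49 = 6*8 + 1
8 = 8*1 + 0
gcd = 1, so the inverse exists. Back-substitute:
1 = 49 − 6·8
1 = −6·106 + 13·49
1 = 13·261 − 32·106
1 = −32·1150 + 141·261
So 261·141 ≡ 1 (mod 1150).

141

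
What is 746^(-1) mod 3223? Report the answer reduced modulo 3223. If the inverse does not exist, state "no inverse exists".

445

Apply the Euclidean algorithm to 3223 and 746:
3223 = 4*746 + 239
746 = 3*239 + 29
239 = 8*29 + 7
29 = 4*7 + 1
7 = 7*1 + 0
Since gcd(746, 3223) = 1, back-substitute to write 1 as a combination:
1 = 29 − 4·7
1 = −4·239 + 33·29
1 = 33·746 − 103·239
1 = −103·3223 + 445·746
So 746·445 ≡ 1 (mod 3223).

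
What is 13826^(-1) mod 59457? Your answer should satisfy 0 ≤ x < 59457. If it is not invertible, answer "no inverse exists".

Run Euclid on (59457, 13826):
59457 = 4·13826 + 4153
13826 = 3·4153 + 1367
4153 = 3·1367 + 52
1367 = 26·52 + 15
52 = 3·15 + 7
15 = 2·7 + 1
7 = 7·1 + 0
Since gcd(13826, 59457) = 1, back-substitute to write 1 as a combination:
1 = 15 − 2·7
1 = −2·52 + 7·15
1 = 7·1367 − 184·52
1 = −184·4153 + 559·1367
1 = 559·13826 − 1861·4153
1 = −1861·59457 + 8003·13826
So 13826·8003 ≡ 1 (mod 59457).

8003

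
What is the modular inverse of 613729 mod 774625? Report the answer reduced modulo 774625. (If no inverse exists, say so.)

698369

Run Euclid on (774625, 613729):
774625 = 1*613729 + 160896
613729 = 3*160896 + 131041
160896 = 1*131041 + 29855
131041 = 4*29855 + 11621
29855 = 2*11621 + 6613
11621 = 1*6613 + 5008
6613 = 1*5008 + 1605
5008 = 3*1605 + 193
1605 = 8*193 + 61
193 = 3*61 + 10
61 = 6*10 + 1
10 = 10*1 + 0
The gcd is 1. Working backward:
1 = 61 − 6·10
1 = −6·193 + 19·61
1 = 19·1605 − 158·193
1 = −158·5008 + 493·1605
1 = 493·6613 − 651·5008
1 = −651·11621 + 1144·6613
1 = 1144·29855 − 2939·11621
1 = −2939·131041 + 12900·29855
1 = 12900·160896 − 15839·131041
1 = −15839·613729 + 60417·160896
1 = 60417·774625 − 76256·613729
So 613729·(-76256) ≡ 1 (mod 774625), and -76256 ≡ 698369 (mod 774625).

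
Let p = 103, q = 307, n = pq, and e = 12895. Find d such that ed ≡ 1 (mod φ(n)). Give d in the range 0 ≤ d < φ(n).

φ(n) = (p−1)(q−1) = 102·306 = 31212.
Need d with 12895·d ≡ 1 (mod 31212). Apply the extended Euclidean algorithm:
31212 = 2*12895 + 5422
12895 = 2*5422 + 2051
5422 = 2*2051 + 1320
2051 = 1*1320 + 731
1320 = 1*731 + 589
731 = 1*589 + 142
589 = 4*142 + 21
142 = 6*21 + 16
21 = 1*16 + 5
16 = 3*5 + 1
5 = 5*1 + 0
Back-substitute:
1 = 16 − 3·5
1 = −3·21 + 4·16
1 = 4·142 − 27·21
1 = −27·589 + 112·142
1 = 112·731 − 139·589
1 = −139·1320 + 251·731
1 = 251·2051 − 390·1320
1 = −390·5422 + 1031·2051
1 = 1031·12895 − 2452·5422
1 = −2452·31212 + 5935·12895
So 12895·5935 ≡ 1 (mod 31212), hence d = 5935.

5935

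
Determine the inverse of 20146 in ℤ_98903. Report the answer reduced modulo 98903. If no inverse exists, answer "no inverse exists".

Compute gcd(20146, 98903):
98903 = 4·20146 + 18319
20146 = 1·18319 + 1827
18319 = 10·1827 + 49
1827 = 37·49 + 14
49 = 3·14 + 7
14 = 2·7 + 0
The gcd is 7, not 1, hence no inverse exists.

no inverse exists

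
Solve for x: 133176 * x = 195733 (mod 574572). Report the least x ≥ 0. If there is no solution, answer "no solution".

gcd(133176, 574572):
574572 = 4×133176 + 41868
133176 = 3×41868 + 7572
41868 = 5×7572 + 4008
7572 = 1×4008 + 3564
4008 = 1×3564 + 444
3564 = 8×444 + 12
444 = 37×12 + 0
gcd = 12, but 12 ∤ 195733, so the congruence has no solution.

no solution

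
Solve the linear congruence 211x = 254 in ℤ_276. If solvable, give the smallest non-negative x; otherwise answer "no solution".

98

First find gcd(211, 276):
276 = 1*211 + 65
211 = 3*65 + 16
65 = 4*16 + 1
16 = 16*1 + 0
gcd = 1, so a unique solution mod 276 exists.
Back-substitute for the Bézout coefficients:
1 = 65 − 4·16
1 = −4·211 + 13·65
1 = 13·276 − 17·211
So 211·(-17) ≡ 1 (mod 276), giving 211⁻¹ ≡ 259.
x ≡ 211⁻¹·254 ≡ 259·254 ≡ 98 (mod 276).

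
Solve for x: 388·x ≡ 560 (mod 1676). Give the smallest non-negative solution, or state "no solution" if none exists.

36

First find gcd(388, 1676):
1676 = 4·388 + 124
388 = 3·124 + 16
124 = 7·16 + 12
16 = 1·12 + 4
12 = 3·4 + 0
gcd = 4 and 4 | 560, so solutions exist. Divide through by 4: 97x ≡ 140 (mod 419).
Now find 97⁻¹ mod 419:
419 = 4·97 + 31
97 = 3·31 + 4
31 = 7·4 + 3
4 = 1·3 + 1
3 = 3·1 + 0
Back-substitute:
1 = 4 − 3
1 = −31 + 8·4
1 = 8·97 − 25·31
1 = −25·419 + 108·97
So 97⁻¹ ≡ 108 (mod 419).
Then x ≡ 108·140 ≡ 36 (mod 419); the smallest non-negative solution is x = 36.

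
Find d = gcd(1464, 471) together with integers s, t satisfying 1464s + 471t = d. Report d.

Euclidean algorithm:
1464 = 3×471 + 51
471 = 9×51 + 12
51 = 4×12 + 3
12 = 4×3 + 0
gcd(1464, 471) = 3.
Back-substituting:
3 = 51 − 4·12
3 = −4·471 + 37·51
3 = 37·1464 − 115·471
So 3 = (37)·1464 + (-115)·471.

3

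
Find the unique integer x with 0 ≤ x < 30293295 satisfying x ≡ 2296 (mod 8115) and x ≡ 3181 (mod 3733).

Write x = 2296 + 8115·k. Then 8115·k ≡ 3181 − 2296 ≡ 885 (mod 3733).
Need 8115⁻¹ mod 3733. Extended Euclid on (3733, 649):
3733 = 5·649 + 488
649 = 1·488 + 161
488 = 3·161 + 5
161 = 32·5 + 1
5 = 5·1 + 0
Back-substitute:
1 = 161 − 32·5
1 = −32·488 + 97·161
1 = 97·649 − 129·488
1 = −129·3733 + 742·649
8115⁻¹ ≡ 742 (mod 3733), so k ≡ 742·885 ≡ 3395 (mod 3733).
x = 2296 + 8115·3395 = 27552721.

27552721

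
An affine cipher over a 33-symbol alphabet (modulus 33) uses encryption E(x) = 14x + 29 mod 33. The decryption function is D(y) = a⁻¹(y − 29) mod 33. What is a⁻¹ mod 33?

26

Apply the Euclidean algorithm to 33 and 14:
33 = 2·14 + 5
14 = 2·5 + 4
5 = 1·4 + 1
4 = 4·1 + 0
gcd = 1, so the inverse exists. Back-substitute:
1 = 5 − 4
1 = −14 + 3·5
1 = 3·33 − 7·14
So 14·(-7) ≡ 1 (mod 33), and -7 ≡ 26 (mod 33).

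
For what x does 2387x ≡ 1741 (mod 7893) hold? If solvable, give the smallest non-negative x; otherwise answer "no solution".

5546

First find gcd(2387, 7893):
7893 = 3*2387 + 732
2387 = 3*732 + 191
732 = 3*191 + 159
191 = 1*159 + 32
159 = 4*32 + 31
32 = 1*31 + 1
31 = 31*1 + 0
gcd = 1, so a unique solution mod 7893 exists.
Back-substitute for the Bézout coefficients:
1 = 32 − 31
1 = −159 + 5·32
1 = 5·191 − 6·159
1 = −6·732 + 23·191
1 = 23·2387 − 75·732
1 = −75·7893 + 248·2387
So 2387·(248) ≡ 1 (mod 7893), giving 2387⁻¹ ≡ 248.
x ≡ 2387⁻¹·1741 ≡ 248·1741 ≡ 5546 (mod 7893).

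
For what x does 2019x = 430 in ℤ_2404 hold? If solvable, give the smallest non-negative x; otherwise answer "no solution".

2278

First find gcd(2019, 2404):
2404 = 1*2019 + 385
2019 = 5*385 + 94
385 = 4*94 + 9
94 = 10*9 + 4
9 = 2*4 + 1
4 = 4*1 + 0
gcd = 1, so a unique solution mod 2404 exists.
Back-substitute for the Bézout coefficients:
1 = 9 − 2·4
1 = −2·94 + 21·9
1 = 21·385 − 86·94
1 = −86·2019 + 451·385
1 = 451·2404 − 537·2019
So 2019·(-537) ≡ 1 (mod 2404), giving 2019⁻¹ ≡ 1867.
x ≡ 2019⁻¹·430 ≡ 1867·430 ≡ 2278 (mod 2404).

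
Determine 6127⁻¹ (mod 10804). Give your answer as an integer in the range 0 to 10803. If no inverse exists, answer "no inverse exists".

2511

Extended Euclidean algorithm:
10804 = 1×6127 + 4677
6127 = 1×4677 + 1450
4677 = 3×1450 + 327
1450 = 4×327 + 142
327 = 2×142 + 43
142 = 3×43 + 13
43 = 3×13 + 4
13 = 3×4 + 1
4 = 4×1 + 0
Since gcd(6127, 10804) = 1, back-substitute to write 1 as a combination:
1 = 13 − 3·4
1 = −3·43 + 10·13
1 = 10·142 − 33·43
1 = −33·327 + 76·142
1 = 76·1450 − 337·327
1 = −337·4677 + 1087·1450
1 = 1087·6127 − 1424·4677
1 = −1424·10804 + 2511·6127
So 6127·2511 ≡ 1 (mod 10804).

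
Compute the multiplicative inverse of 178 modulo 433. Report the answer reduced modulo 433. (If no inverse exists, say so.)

343

Apply the Euclidean algorithm to 433 and 178:
433 = 2*178 + 77
178 = 2*77 + 24
77 = 3*24 + 5
24 = 4*5 + 4
5 = 1*4 + 1
4 = 4*1 + 0
The gcd is 1. Working backward:
1 = 5 − 4
1 = −24 + 5·5
1 = 5·77 − 16·24
1 = −16·178 + 37·77
1 = 37·433 − 90·178
So 178·(-90) ≡ 1 (mod 433), and -90 ≡ 343 (mod 433).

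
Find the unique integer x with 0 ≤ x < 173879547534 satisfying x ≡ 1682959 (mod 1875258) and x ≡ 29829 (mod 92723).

63057233209

Write x = 1682959 + 1875258·k. Then 1875258·k ≡ 29829 − 1682959 ≡ 15884 (mod 92723).
Need 1875258⁻¹ mod 92723. Extended Euclid on (92723, 20798):
92723 = 4·20798 + 9531
20798 = 2·9531 + 1736
9531 = 5·1736 + 851
1736 = 2·851 + 34
851 = 25·34 + 1
34 = 34·1 + 0
Back-substitute:
1 = 851 − 25·34
1 = −25·1736 + 51·851
1 = 51·9531 − 280·1736
1 = −280·20798 + 611·9531
1 = 611·92723 − 2724·20798
1875258⁻¹ ≡ 89999 (mod 92723), so k ≡ 89999·15884 ≡ 33625 (mod 92723).
x = 1682959 + 1875258·33625 = 63057233209.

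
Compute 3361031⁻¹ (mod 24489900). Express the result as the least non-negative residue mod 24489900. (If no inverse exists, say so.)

Extended Euclidean algorithm:
24489900 = 7×3361031 + 962683
3361031 = 3×962683 + 472982
962683 = 2×472982 + 16719
472982 = 28×16719 + 4850
16719 = 3×4850 + 2169
4850 = 2×2169 + 512
2169 = 4×512 + 121
512 = 4×121 + 28
121 = 4×28 + 9
28 = 3×9 + 1
9 = 9×1 + 0
The gcd is 1. Working backward:
1 = 28 − 3·9
1 = −3·121 + 13·28
1 = 13·512 − 55·121
1 = −55·2169 + 233·512
1 = 233·4850 − 521·2169
1 = −521·16719 + 1796·4850
1 = 1796·472982 − 50809·16719
1 = −50809·962683 + 103414·472982
1 = 103414·3361031 − 361051·962683
1 = −361051·24489900 + 2630771·3361031
So 3361031·2630771 ≡ 1 (mod 24489900).

2630771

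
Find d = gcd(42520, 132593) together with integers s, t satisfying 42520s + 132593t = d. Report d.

Repeated division:
132593 = 3×42520 + 5033
42520 = 8×5033 + 2256
5033 = 2×2256 + 521
2256 = 4×521 + 172
521 = 3×172 + 5
172 = 34×5 + 2
5 = 2×2 + 1
2 = 2×1 + 0
gcd(42520, 132593) = 1.
Back-substituting:
1 = 5 − 2·2
1 = −2·172 + 69·5
1 = 69·521 − 209·172
1 = −209·2256 + 905·521
1 = 905·5033 − 2019·2256
1 = −2019·42520 + 17057·5033
1 = 17057·132593 − 53190·42520
So 1 = (17057)·132593 + (-53190)·42520.

1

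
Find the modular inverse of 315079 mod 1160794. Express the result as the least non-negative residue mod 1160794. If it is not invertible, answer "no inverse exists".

122877

Run Euclid on (1160794, 315079):
1160794 = 3·315079 + 215557
315079 = 1·215557 + 99522
215557 = 2·99522 + 16513
99522 = 6·16513 + 444
16513 = 37·444 + 85
444 = 5·85 + 19
85 = 4·19 + 9
19 = 2·9 + 1
9 = 9·1 + 0
gcd = 1, so the inverse exists. Back-substitute:
1 = 19 − 2·9
1 = −2·85 + 9·19
1 = 9·444 − 47·85
1 = −47·16513 + 1748·444
1 = 1748·99522 − 10535·16513
1 = −10535·215557 + 22818·99522
1 = 22818·315079 − 33353·215557
1 = −33353·1160794 + 122877·315079
So 315079·122877 ≡ 1 (mod 1160794).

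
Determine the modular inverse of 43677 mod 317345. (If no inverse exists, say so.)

Run Euclid on (317345, 43677):
317345 = 7×43677 + 11606
43677 = 3×11606 + 8859
11606 = 1×8859 + 2747
8859 = 3×2747 + 618
2747 = 4×618 + 275
618 = 2×275 + 68
275 = 4×68 + 3
68 = 22×3 + 2
3 = 1×2 + 1
2 = 2×1 + 0
Since gcd(43677, 317345) = 1, back-substitute to write 1 as a combination:
1 = 3 − 2
1 = −68 + 23·3
1 = 23·275 − 93·68
1 = −93·618 + 209·275
1 = 209·2747 − 929·618
1 = −929·8859 + 2996·2747
1 = 2996·11606 − 3925·8859
1 = −3925·43677 + 14771·11606
1 = 14771·317345 − 107322·43677
Hence 43677⁻¹ ≡ -107322 ≡ 210023 (mod 317345).

210023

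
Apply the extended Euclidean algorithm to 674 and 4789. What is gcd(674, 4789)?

1

Repeated division:
4789 = 7*674 + 71
674 = 9*71 + 35
71 = 2*35 + 1
35 = 35*1 + 0
gcd(674, 4789) = 1.
Back-substituting:
1 = 71 − 2·35
1 = −2·674 + 19·71
1 = 19·4789 − 135·674
So 1 = (19)·4789 + (-135)·674.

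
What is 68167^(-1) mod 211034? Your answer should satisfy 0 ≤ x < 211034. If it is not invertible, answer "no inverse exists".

Extended Euclidean algorithm:
211034 = 3·68167 + 6533
68167 = 10·6533 + 2837
6533 = 2·2837 + 859
2837 = 3·859 + 260
859 = 3·260 + 79
260 = 3·79 + 23
79 = 3·23 + 10
23 = 2·10 + 3
10 = 3·3 + 1
3 = 3·1 + 0
gcd = 1, so the inverse exists. Back-substitute:
1 = 10 − 3·3
1 = −3·23 + 7·10
1 = 7·79 − 24·23
1 = −24·260 + 79·79
1 = 79·859 − 261·260
1 = −261·2837 + 862·859
1 = 862·6533 − 1985·2837
1 = −1985·68167 + 20712·6533
1 = 20712·211034 − 64121·68167
Hence 68167⁻¹ ≡ -64121 ≡ 146913 (mod 211034).

146913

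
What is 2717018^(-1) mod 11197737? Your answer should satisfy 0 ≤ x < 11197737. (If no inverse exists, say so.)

gcd(11197737, 2717018) by repeated division:
11197737 = 4×2717018 + 329665
2717018 = 8×329665 + 79698
329665 = 4×79698 + 10873
79698 = 7×10873 + 3587
10873 = 3×3587 + 112
3587 = 32×112 + 3
112 = 37×3 + 1
3 = 3×1 + 0
The gcd is 1. Working backward:
1 = 112 − 37·3
1 = −37·3587 + 1185·112
1 = 1185·10873 − 3592·3587
1 = −3592·79698 + 26329·10873
1 = 26329·329665 − 108908·79698
1 = −108908·2717018 + 897593·329665
1 = 897593·11197737 − 3699280·2717018
So 2717018·(-3699280) ≡ 1 (mod 11197737), and -3699280 ≡ 7498457 (mod 11197737).

7498457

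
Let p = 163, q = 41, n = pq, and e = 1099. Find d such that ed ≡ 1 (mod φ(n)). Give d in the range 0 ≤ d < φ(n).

5059

φ(n) = (p−1)(q−1) = 162·40 = 6480.
Need d with 1099·d ≡ 1 (mod 6480). Apply the extended Euclidean algorithm:
6480 = 5*1099 + 985
1099 = 1*985 + 114
985 = 8*114 + 73
114 = 1*73 + 41
73 = 1*41 + 32
41 = 1*32 + 9
32 = 3*9 + 5
9 = 1*5 + 4
5 = 1*4 + 1
4 = 4*1 + 0
Back-substitute:
1 = 5 − 4
1 = −9 + 2·5
1 = 2·32 − 7·9
1 = −7·41 + 9·32
1 = 9·73 − 16·41
1 = −16·114 + 25·73
1 = 25·985 − 216·114
1 = −216·1099 + 241·985
1 = 241·6480 − 1421·1099
So 1099·(-1421) ≡ 1 (mod 6480), hence d ≡ -1421 ≡ 5059 (mod 6480).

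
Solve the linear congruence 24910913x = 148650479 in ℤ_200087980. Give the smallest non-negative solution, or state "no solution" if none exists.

First find gcd(24910913, 200087980):
200087980 = 8*24910913 + 800676
24910913 = 31*800676 + 89957
800676 = 8*89957 + 81020
89957 = 1*81020 + 8937
81020 = 9*8937 + 587
8937 = 15*587 + 132
587 = 4*132 + 59
132 = 2*59 + 14
59 = 4*14 + 3
14 = 4*3 + 2
3 = 1*2 + 1
2 = 2*1 + 0
gcd = 1, so a unique solution mod 200087980 exists.
Back-substitute for the Bézout coefficients:
1 = 3 − 2
1 = −14 + 5·3
1 = 5·59 − 21·14
1 = −21·132 + 47·59
1 = 47·587 − 209·132
1 = −209·8937 + 3182·587
1 = 3182·81020 − 28847·8937
1 = −28847·89957 + 32029·81020
1 = 32029·800676 − 285079·89957
1 = −285079·24910913 + 8869478·800676
1 = 8869478·200087980 − 71240903·24910913
So 24910913·(-71240903) ≡ 1 (mod 200087980), giving 24910913⁻¹ ≡ 128847077.
x ≡ 24910913⁻¹·148650479 ≡ 128847077·148650479 ≡ 134843663 (mod 200087980).

134843663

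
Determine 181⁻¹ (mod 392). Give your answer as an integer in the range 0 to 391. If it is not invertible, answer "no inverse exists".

Run Euclid on (392, 181):
392 = 2·181 + 30
181 = 6·30 + 1
30 = 30·1 + 0
Since gcd(181, 392) = 1, back-substitute to write 1 as a combination:
1 = 181 − 6·30
1 = −6·392 + 13·181
So 181·13 ≡ 1 (mod 392).

13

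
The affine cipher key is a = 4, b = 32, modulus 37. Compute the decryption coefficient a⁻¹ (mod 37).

Extended Euclidean algorithm:
37 = 9·4 + 1
4 = 4·1 + 0
Since gcd(4, 37) = 1, back-substitute to write 1 as a combination:
1 = 37 − 9·4
Thus 4·(-9) ≡ 1 (mod 37); reducing, -9 mod 37 = 28.

28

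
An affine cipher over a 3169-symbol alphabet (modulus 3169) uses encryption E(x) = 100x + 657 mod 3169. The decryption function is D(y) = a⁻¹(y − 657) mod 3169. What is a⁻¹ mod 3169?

gcd(3169, 100) by repeated division:
3169 = 31*100 + 69
100 = 1*69 + 31
69 = 2*31 + 7
31 = 4*7 + 3
7 = 2*3 + 1
3 = 3*1 + 0
gcd = 1, so the inverse exists. Back-substitute:
1 = 7 − 2·3
1 = −2·31 + 9·7
1 = 9·69 − 20·31
1 = −20·100 + 29·69
1 = 29·3169 − 919·100
Thus 100·(-919) ≡ 1 (mod 3169); reducing, -919 mod 3169 = 2250.

2250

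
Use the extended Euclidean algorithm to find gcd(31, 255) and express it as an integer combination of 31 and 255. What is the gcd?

1

Repeated division:
255 = 8·31 + 7
31 = 4·7 + 3
7 = 2·3 + 1
3 = 3·1 + 0
gcd(31, 255) = 1.
Back-substituting:
1 = 7 − 2·3
1 = −2·31 + 9·7
1 = 9·255 − 74·31
So 1 = (9)·255 + (-74)·31.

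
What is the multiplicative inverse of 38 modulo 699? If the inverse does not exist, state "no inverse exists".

92

Run Euclid on (699, 38):
699 = 18×38 + 15
38 = 2×15 + 8
15 = 1×8 + 7
8 = 1×7 + 1
7 = 7×1 + 0
Since gcd(38, 699) = 1, back-substitute to write 1 as a combination:
1 = 8 − 7
1 = −15 + 2·8
1 = 2·38 − 5·15
1 = −5·699 + 92·38
So 38·92 ≡ 1 (mod 699).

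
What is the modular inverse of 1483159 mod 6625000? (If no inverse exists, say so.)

1225239

gcd(6625000, 1483159) by repeated division:
6625000 = 4·1483159 + 692364
1483159 = 2·692364 + 98431
692364 = 7·98431 + 3347
98431 = 29·3347 + 1368
3347 = 2·1368 + 611
1368 = 2·611 + 146
611 = 4·146 + 27
146 = 5·27 + 11
27 = 2·11 + 5
11 = 2·5 + 1
5 = 5·1 + 0
The gcd is 1. Working backward:
1 = 11 − 2·5
1 = −2·27 + 5·11
1 = 5·146 − 27·27
1 = −27·611 + 113·146
1 = 113·1368 − 253·611
1 = −253·3347 + 619·1368
1 = 619·98431 − 18204·3347
1 = −18204·692364 + 128047·98431
1 = 128047·1483159 − 274298·692364
1 = −274298·6625000 + 1225239·1483159
So 1483159·1225239 ≡ 1 (mod 6625000).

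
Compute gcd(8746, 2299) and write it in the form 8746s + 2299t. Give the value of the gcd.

Apply Euclid's algorithm to 8746 and 2299:
8746 = 3*2299 + 1849
2299 = 1*1849 + 450
1849 = 4*450 + 49
450 = 9*49 + 9
49 = 5*9 + 4
9 = 2*4 + 1
4 = 4*1 + 0
gcd(8746, 2299) = 1.
Working backward:
1 = 9 − 2·4
1 = −2·49 + 11·9
1 = 11·450 − 101·49
1 = −101·1849 + 415·450
1 = 415·2299 − 516·1849
1 = −516·8746 + 1963·2299
So 1 = (-516)·8746 + (1963)·2299.

1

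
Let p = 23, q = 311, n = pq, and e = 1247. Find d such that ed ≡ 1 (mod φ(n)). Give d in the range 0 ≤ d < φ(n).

φ(n) = (p−1)(q−1) = 22·310 = 6820.
Need d with 1247·d ≡ 1 (mod 6820). Apply the extended Euclidean algorithm:
6820 = 5·1247 + 585
1247 = 2·585 + 77
585 = 7·77 + 46
77 = 1·46 + 31
46 = 1·31 + 15
31 = 2·15 + 1
15 = 15·1 + 0
Back-substitute:
1 = 31 − 2·15
1 = −2·46 + 3·31
1 = 3·77 − 5·46
1 = −5·585 + 38·77
1 = 38·1247 − 81·585
1 = −81·6820 + 443·1247
So 1247·443 ≡ 1 (mod 6820), hence d = 443.

443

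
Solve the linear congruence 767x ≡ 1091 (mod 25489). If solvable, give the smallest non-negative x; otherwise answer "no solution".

22566

First find gcd(767, 25489):
25489 = 33*767 + 178
767 = 4*178 + 55
178 = 3*55 + 13
55 = 4*13 + 3
13 = 4*3 + 1
3 = 3*1 + 0
gcd = 1, so a unique solution mod 25489 exists.
Back-substitute for the Bézout coefficients:
1 = 13 − 4·3
1 = −4·55 + 17·13
1 = 17·178 − 55·55
1 = −55·767 + 237·178
1 = 237·25489 − 7876·767
So 767·(-7876) ≡ 1 (mod 25489), giving 767⁻¹ ≡ 17613.
x ≡ 767⁻¹·1091 ≡ 17613·1091 ≡ 22566 (mod 25489).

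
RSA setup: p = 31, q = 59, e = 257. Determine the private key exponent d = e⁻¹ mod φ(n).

413

φ(n) = (p−1)(q−1) = 30·58 = 1740.
Need d with 257·d ≡ 1 (mod 1740). Apply the extended Euclidean algorithm:
1740 = 6×257 + 198
257 = 1×198 + 59
198 = 3×59 + 21
59 = 2×21 + 17
21 = 1×17 + 4
17 = 4×4 + 1
4 = 4×1 + 0
Back-substitute:
1 = 17 − 4·4
1 = −4·21 + 5·17
1 = 5·59 − 14·21
1 = −14·198 + 47·59
1 = 47·257 − 61·198
1 = −61·1740 + 413·257
So 257·413 ≡ 1 (mod 1740), hence d = 413.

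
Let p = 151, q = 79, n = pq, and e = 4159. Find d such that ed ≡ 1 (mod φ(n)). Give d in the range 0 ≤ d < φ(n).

φ(n) = (p−1)(q−1) = 150·78 = 11700.
Need d with 4159·d ≡ 1 (mod 11700). Apply the extended Euclidean algorithm:
11700 = 2*4159 + 3382
4159 = 1*3382 + 777
3382 = 4*777 + 274
777 = 2*274 + 229
274 = 1*229 + 45
229 = 5*45 + 4
45 = 11*4 + 1
4 = 4*1 + 0
Back-substitute:
1 = 45 − 11·4
1 = −11·229 + 56·45
1 = 56·274 − 67·229
1 = −67·777 + 190·274
1 = 190·3382 − 827·777
1 = −827·4159 + 1017·3382
1 = 1017·11700 − 2861·4159
So 4159·(-2861) ≡ 1 (mod 11700), hence d ≡ -2861 ≡ 8839 (mod 11700).

8839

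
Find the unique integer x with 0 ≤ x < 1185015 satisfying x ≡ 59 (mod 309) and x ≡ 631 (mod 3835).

Write x = 59 + 309·k. Then 309·k ≡ 631 − 59 ≡ 572 (mod 3835).
Need 309⁻¹ mod 3835. Extended Euclid on (3835, 309):
3835 = 12×309 + 127
309 = 2×127 + 55
127 = 2×55 + 17
55 = 3×17 + 4
17 = 4×4 + 1
4 = 4×1 + 0
Back-substitute:
1 = 17 − 4·4
1 = −4·55 + 13·17
1 = 13·127 − 30·55
1 = −30·309 + 73·127
1 = 73·3835 − 906·309
309⁻¹ ≡ 2929 (mod 3835), so k ≡ 2929·572 ≡ 3328 (mod 3835).
x = 59 + 309·3328 = 1028411.

1028411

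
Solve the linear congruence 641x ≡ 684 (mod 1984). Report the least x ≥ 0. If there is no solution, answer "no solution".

812

First find gcd(641, 1984):
1984 = 3·641 + 61
641 = 10·61 + 31
61 = 1·31 + 30
31 = 1·30 + 1
30 = 30·1 + 0
gcd = 1, so a unique solution mod 1984 exists.
Back-substitute for the Bézout coefficients:
1 = 31 − 30
1 = −61 + 2·31
1 = 2·641 − 21·61
1 = −21·1984 + 65·641
So 641·(65) ≡ 1 (mod 1984), giving 641⁻¹ ≡ 65.
x ≡ 641⁻¹·684 ≡ 65·684 ≡ 812 (mod 1984).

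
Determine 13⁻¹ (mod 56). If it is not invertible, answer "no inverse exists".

gcd(56, 13) by repeated division:
56 = 4×13 + 4
13 = 3×4 + 1
4 = 4×1 + 0
The gcd is 1. Working backward:
1 = 13 − 3·4
1 = −3·56 + 13·13
So 13·13 ≡ 1 (mod 56).

13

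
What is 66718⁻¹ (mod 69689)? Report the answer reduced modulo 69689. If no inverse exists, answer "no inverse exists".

Run Euclid on (69689, 66718):
69689 = 1·66718 + 2971
66718 = 22·2971 + 1356
2971 = 2·1356 + 259
1356 = 5·259 + 61
259 = 4·61 + 15
61 = 4·15 + 1
15 = 15·1 + 0
gcd = 1, so the inverse exists. Back-substitute:
1 = 61 − 4·15
1 = −4·259 + 17·61
1 = 17·1356 − 89·259
1 = −89·2971 + 195·1356
1 = 195·66718 − 4379·2971
1 = −4379·69689 + 4574·66718
So 66718·4574 ≡ 1 (mod 69689).

4574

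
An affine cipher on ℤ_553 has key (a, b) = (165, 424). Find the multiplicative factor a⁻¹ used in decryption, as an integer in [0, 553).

Apply the Euclidean algorithm to 553 and 165:
553 = 3×165 + 58
165 = 2×58 + 49
58 = 1×49 + 9
49 = 5×9 + 4
9 = 2×4 + 1
4 = 4×1 + 0
Since gcd(165, 553) = 1, back-substitute to write 1 as a combination:
1 = 9 − 2·4
1 = −2·49 + 11·9
1 = 11·58 − 13·49
1 = −13·165 + 37·58
1 = 37·553 − 124·165
Hence 165⁻¹ ≡ -124 ≡ 429 (mod 553).

429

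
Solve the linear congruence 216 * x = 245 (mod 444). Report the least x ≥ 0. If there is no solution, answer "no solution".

no solution

gcd(216, 444):
444 = 2×216 + 12
216 = 18×12 + 0
gcd = 12, but 12 ∤ 245, so the congruence has no solution.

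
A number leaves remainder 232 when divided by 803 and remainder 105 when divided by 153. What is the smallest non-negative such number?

39579

Write x = 232 + 803·k. Then 803·k ≡ 105 − 232 ≡ 26 (mod 153).
Need 803⁻¹ mod 153. Extended Euclid on (153, 38):
153 = 4·38 + 1
38 = 38·1 + 0
Back-substitute:
1 = 153 − 4·38
803⁻¹ ≡ 149 (mod 153), so k ≡ 149·26 ≡ 49 (mod 153).
x = 232 + 803·49 = 39579.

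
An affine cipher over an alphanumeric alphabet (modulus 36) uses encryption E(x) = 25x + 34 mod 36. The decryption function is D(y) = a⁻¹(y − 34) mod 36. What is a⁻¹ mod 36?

13

Extended Euclidean algorithm:
36 = 1×25 + 11
25 = 2×11 + 3
11 = 3×3 + 2
3 = 1×2 + 1
2 = 2×1 + 0
The gcd is 1. Working backward:
1 = 3 − 2
1 = −11 + 4·3
1 = 4·25 − 9·11
1 = −9·36 + 13·25
So 25·13 ≡ 1 (mod 36).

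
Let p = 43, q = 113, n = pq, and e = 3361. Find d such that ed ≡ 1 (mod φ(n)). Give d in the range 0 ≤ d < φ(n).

φ(n) = (p−1)(q−1) = 42·112 = 4704.
Need d with 3361·d ≡ 1 (mod 4704). Apply the extended Euclidean algorithm:
4704 = 1*3361 + 1343
3361 = 2*1343 + 675
1343 = 1*675 + 668
675 = 1*668 + 7
668 = 95*7 + 3
7 = 2*3 + 1
3 = 3*1 + 0
Back-substitute:
1 = 7 − 2·3
1 = −2·668 + 191·7
1 = 191·675 − 193·668
1 = −193·1343 + 384·675
1 = 384·3361 − 961·1343
1 = −961·4704 + 1345·3361
So 3361·1345 ≡ 1 (mod 4704), hence d = 1345.

1345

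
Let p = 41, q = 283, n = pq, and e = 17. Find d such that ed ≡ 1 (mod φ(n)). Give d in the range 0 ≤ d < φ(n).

9953

φ(n) = (p−1)(q−1) = 40·282 = 11280.
Need d with 17·d ≡ 1 (mod 11280). Apply the extended Euclidean algorithm:
11280 = 663·17 + 9
17 = 1·9 + 8
9 = 1·8 + 1
8 = 8·1 + 0
Back-substitute:
1 = 9 − 8
1 = −17 + 2·9
1 = 2·11280 − 1327·17
So 17·(-1327) ≡ 1 (mod 11280), hence d ≡ -1327 ≡ 9953 (mod 11280).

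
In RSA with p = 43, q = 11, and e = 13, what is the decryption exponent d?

97

φ(n) = (p−1)(q−1) = 42·10 = 420.
Need d with 13·d ≡ 1 (mod 420). Apply the extended Euclidean algorithm:
420 = 32*13 + 4
13 = 3*4 + 1
4 = 4*1 + 0
Back-substitute:
1 = 13 − 3·4
1 = −3·420 + 97·13
So 13·97 ≡ 1 (mod 420), hence d = 97.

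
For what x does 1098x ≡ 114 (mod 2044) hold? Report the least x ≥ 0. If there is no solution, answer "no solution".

257

First find gcd(1098, 2044):
2044 = 1×1098 + 946
1098 = 1×946 + 152
946 = 6×152 + 34
152 = 4×34 + 16
34 = 2×16 + 2
16 = 8×2 + 0
gcd = 2 and 2 | 114, so solutions exist. Divide through by 2: 549x ≡ 57 (mod 1022).
Now find 549⁻¹ mod 1022:
1022 = 1·549 + 473
549 = 1·473 + 76
473 = 6·76 + 17
76 = 4·17 + 8
17 = 2·8 + 1
8 = 8·1 + 0
Back-substitute:
1 = 17 − 2·8
1 = −2·76 + 9·17
1 = 9·473 − 56·76
1 = −56·549 + 65·473
1 = 65·1022 − 121·549
So 549·(-121) ≡ 1 (mod 1022), i.e. 549⁻¹ ≡ 901.
Then x ≡ 901·57 ≡ 257 (mod 1022); the smallest non-negative solution is x = 257.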